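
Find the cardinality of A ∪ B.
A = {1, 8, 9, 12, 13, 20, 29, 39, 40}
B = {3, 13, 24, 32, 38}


Set A = {1, 8, 9, 12, 13, 20, 29, 39, 40}, |A| = 9
Set B = {3, 13, 24, 32, 38}, |B| = 5
A ∩ B = {13}, |A ∩ B| = 1
|A ∪ B| = |A| + |B| - |A ∩ B| = 9 + 5 - 1 = 13

13


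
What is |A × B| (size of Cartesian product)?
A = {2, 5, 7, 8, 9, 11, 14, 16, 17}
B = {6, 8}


Set A = {2, 5, 7, 8, 9, 11, 14, 16, 17} has 9 elements.
Set B = {6, 8} has 2 elements.
|A × B| = |A| × |B| = 9 × 2 = 18

18


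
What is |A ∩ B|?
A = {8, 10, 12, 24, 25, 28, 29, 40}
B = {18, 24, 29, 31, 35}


Set A = {8, 10, 12, 24, 25, 28, 29, 40}
Set B = {18, 24, 29, 31, 35}
A ∩ B = {24, 29}
|A ∩ B| = 2

2


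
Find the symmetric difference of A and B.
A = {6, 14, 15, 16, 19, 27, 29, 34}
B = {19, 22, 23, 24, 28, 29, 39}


Set A = {6, 14, 15, 16, 19, 27, 29, 34}
Set B = {19, 22, 23, 24, 28, 29, 39}
A △ B = (A \ B) ∪ (B \ A)
Elements in A but not B: {6, 14, 15, 16, 27, 34}
Elements in B but not A: {22, 23, 24, 28, 39}
A △ B = {6, 14, 15, 16, 22, 23, 24, 27, 28, 34, 39}

{6, 14, 15, 16, 22, 23, 24, 27, 28, 34, 39}


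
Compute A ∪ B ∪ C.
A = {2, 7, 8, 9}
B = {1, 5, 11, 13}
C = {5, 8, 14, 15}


Set A = {2, 7, 8, 9}
Set B = {1, 5, 11, 13}
Set C = {5, 8, 14, 15}
First, A ∪ B = {1, 2, 5, 7, 8, 9, 11, 13}
Then, (A ∪ B) ∪ C = {1, 2, 5, 7, 8, 9, 11, 13, 14, 15}

{1, 2, 5, 7, 8, 9, 11, 13, 14, 15}


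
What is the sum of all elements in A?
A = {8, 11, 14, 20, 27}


Set A = {8, 11, 14, 20, 27}
Sum = 8 + 11 + 14 + 20 + 27 = 80

80


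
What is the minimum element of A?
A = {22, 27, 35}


Set A = {22, 27, 35}
Elements in ascending order: 22, 27, 35
The smallest element is 22.

22


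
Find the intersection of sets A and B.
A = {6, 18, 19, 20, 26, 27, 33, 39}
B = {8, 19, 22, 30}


Set A = {6, 18, 19, 20, 26, 27, 33, 39}
Set B = {8, 19, 22, 30}
A ∩ B includes only elements in both sets.
Check each element of A against B:
6 ✗, 18 ✗, 19 ✓, 20 ✗, 26 ✗, 27 ✗, 33 ✗, 39 ✗
A ∩ B = {19}

{19}


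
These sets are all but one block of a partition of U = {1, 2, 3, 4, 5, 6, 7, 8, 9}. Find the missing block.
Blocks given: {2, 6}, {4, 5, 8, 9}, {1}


U = {1, 2, 3, 4, 5, 6, 7, 8, 9}
Shown blocks: {2, 6}, {4, 5, 8, 9}, {1}
A partition's blocks are pairwise disjoint and cover U, so the missing block = U \ (union of shown blocks).
Union of shown blocks: {1, 2, 4, 5, 6, 8, 9}
Missing block = U \ (union) = {3, 7}

{3, 7}


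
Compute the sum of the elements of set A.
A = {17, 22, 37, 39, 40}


Set A = {17, 22, 37, 39, 40}
Sum = 17 + 22 + 37 + 39 + 40 = 155

155


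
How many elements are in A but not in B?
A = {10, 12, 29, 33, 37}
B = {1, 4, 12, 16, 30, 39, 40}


Set A = {10, 12, 29, 33, 37}
Set B = {1, 4, 12, 16, 30, 39, 40}
A \ B = {10, 29, 33, 37}
|A \ B| = 4

4


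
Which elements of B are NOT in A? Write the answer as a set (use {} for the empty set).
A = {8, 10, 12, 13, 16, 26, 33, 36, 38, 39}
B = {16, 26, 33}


Set A = {8, 10, 12, 13, 16, 26, 33, 36, 38, 39}
Set B = {16, 26, 33}
Check each element of B against A:
16 ∈ A, 26 ∈ A, 33 ∈ A
Elements of B not in A: {}

{}


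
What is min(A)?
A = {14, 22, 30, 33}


Set A = {14, 22, 30, 33}
Elements in ascending order: 14, 22, 30, 33
The smallest element is 14.

14


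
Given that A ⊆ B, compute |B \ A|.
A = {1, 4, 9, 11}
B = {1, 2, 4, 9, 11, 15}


Set A = {1, 4, 9, 11}, |A| = 4
Set B = {1, 2, 4, 9, 11, 15}, |B| = 6
Since A ⊆ B: B \ A = {2, 15}
|B| - |A| = 6 - 4 = 2

2


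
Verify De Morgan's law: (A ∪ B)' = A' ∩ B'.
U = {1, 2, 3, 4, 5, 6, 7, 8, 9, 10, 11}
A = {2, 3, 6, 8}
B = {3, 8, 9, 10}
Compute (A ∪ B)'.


U = {1, 2, 3, 4, 5, 6, 7, 8, 9, 10, 11}
A = {2, 3, 6, 8}, B = {3, 8, 9, 10}
A ∪ B = {2, 3, 6, 8, 9, 10}
(A ∪ B)' = U \ (A ∪ B) = {1, 4, 5, 7, 11}
Verification via A' ∩ B': A' = {1, 4, 5, 7, 9, 10, 11}, B' = {1, 2, 4, 5, 6, 7, 11}
A' ∩ B' = {1, 4, 5, 7, 11} ✓

{1, 4, 5, 7, 11}


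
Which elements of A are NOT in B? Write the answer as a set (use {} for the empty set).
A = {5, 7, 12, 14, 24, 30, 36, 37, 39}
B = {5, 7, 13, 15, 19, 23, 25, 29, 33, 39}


Set A = {5, 7, 12, 14, 24, 30, 36, 37, 39}
Set B = {5, 7, 13, 15, 19, 23, 25, 29, 33, 39}
Check each element of A against B:
5 ∈ B, 7 ∈ B, 12 ∉ B (include), 14 ∉ B (include), 24 ∉ B (include), 30 ∉ B (include), 36 ∉ B (include), 37 ∉ B (include), 39 ∈ B
Elements of A not in B: {12, 14, 24, 30, 36, 37}

{12, 14, 24, 30, 36, 37}


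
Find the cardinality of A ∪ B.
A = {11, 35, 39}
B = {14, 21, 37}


Set A = {11, 35, 39}, |A| = 3
Set B = {14, 21, 37}, |B| = 3
A ∩ B = {}, |A ∩ B| = 0
|A ∪ B| = |A| + |B| - |A ∩ B| = 3 + 3 - 0 = 6

6


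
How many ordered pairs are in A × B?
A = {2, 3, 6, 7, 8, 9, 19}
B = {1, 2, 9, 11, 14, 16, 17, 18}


Set A = {2, 3, 6, 7, 8, 9, 19} has 7 elements.
Set B = {1, 2, 9, 11, 14, 16, 17, 18} has 8 elements.
|A × B| = |A| × |B| = 7 × 8 = 56

56


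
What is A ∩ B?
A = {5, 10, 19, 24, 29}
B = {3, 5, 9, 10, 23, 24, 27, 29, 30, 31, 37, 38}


Set A = {5, 10, 19, 24, 29}
Set B = {3, 5, 9, 10, 23, 24, 27, 29, 30, 31, 37, 38}
A ∩ B includes only elements in both sets.
Check each element of A against B:
5 ✓, 10 ✓, 19 ✗, 24 ✓, 29 ✓
A ∩ B = {5, 10, 24, 29}

{5, 10, 24, 29}


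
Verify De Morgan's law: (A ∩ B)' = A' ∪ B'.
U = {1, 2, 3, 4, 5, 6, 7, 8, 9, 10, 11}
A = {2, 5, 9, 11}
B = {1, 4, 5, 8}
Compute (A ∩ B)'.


U = {1, 2, 3, 4, 5, 6, 7, 8, 9, 10, 11}
A = {2, 5, 9, 11}, B = {1, 4, 5, 8}
A ∩ B = {5}
(A ∩ B)' = U \ (A ∩ B) = {1, 2, 3, 4, 6, 7, 8, 9, 10, 11}
Verification via A' ∪ B': A' = {1, 3, 4, 6, 7, 8, 10}, B' = {2, 3, 6, 7, 9, 10, 11}
A' ∪ B' = {1, 2, 3, 4, 6, 7, 8, 9, 10, 11} ✓

{1, 2, 3, 4, 6, 7, 8, 9, 10, 11}


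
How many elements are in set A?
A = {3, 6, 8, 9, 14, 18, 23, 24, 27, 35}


Set A = {3, 6, 8, 9, 14, 18, 23, 24, 27, 35}
Listing elements: 3, 6, 8, 9, 14, 18, 23, 24, 27, 35
Counting: 10 elements
|A| = 10

10


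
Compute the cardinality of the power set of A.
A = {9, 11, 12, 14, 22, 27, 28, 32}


Set A = {9, 11, 12, 14, 22, 27, 28, 32}
|A| = 8
The power set P(A) contains all subsets of A.
|P(A)| = 2^|A| = 2^8 = 256

256


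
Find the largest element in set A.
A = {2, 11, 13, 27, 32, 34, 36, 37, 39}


Set A = {2, 11, 13, 27, 32, 34, 36, 37, 39}
Elements in ascending order: 2, 11, 13, 27, 32, 34, 36, 37, 39
The largest element is 39.

39


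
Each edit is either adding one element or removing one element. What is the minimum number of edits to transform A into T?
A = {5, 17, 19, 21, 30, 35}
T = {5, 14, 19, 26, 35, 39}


Set A = {5, 17, 19, 21, 30, 35}
Set T = {5, 14, 19, 26, 35, 39}
Elements to remove from A (in A, not in T): {17, 21, 30} → 3 removals
Elements to add to A (in T, not in A): {14, 26, 39} → 3 additions
Total edits = 3 + 3 = 6

6


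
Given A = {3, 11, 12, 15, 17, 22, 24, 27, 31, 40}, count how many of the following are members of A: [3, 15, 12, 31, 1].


Set A = {3, 11, 12, 15, 17, 22, 24, 27, 31, 40}
Candidates: [3, 15, 12, 31, 1]
Check each candidate:
3 ∈ A, 15 ∈ A, 12 ∈ A, 31 ∈ A, 1 ∉ A
Count of candidates in A: 4

4


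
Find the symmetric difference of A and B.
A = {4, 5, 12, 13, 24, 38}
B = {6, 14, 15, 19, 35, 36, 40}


Set A = {4, 5, 12, 13, 24, 38}
Set B = {6, 14, 15, 19, 35, 36, 40}
A △ B = (A \ B) ∪ (B \ A)
Elements in A but not B: {4, 5, 12, 13, 24, 38}
Elements in B but not A: {6, 14, 15, 19, 35, 36, 40}
A △ B = {4, 5, 6, 12, 13, 14, 15, 19, 24, 35, 36, 38, 40}

{4, 5, 6, 12, 13, 14, 15, 19, 24, 35, 36, 38, 40}


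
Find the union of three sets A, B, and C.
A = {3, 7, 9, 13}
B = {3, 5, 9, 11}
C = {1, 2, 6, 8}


Set A = {3, 7, 9, 13}
Set B = {3, 5, 9, 11}
Set C = {1, 2, 6, 8}
First, A ∪ B = {3, 5, 7, 9, 11, 13}
Then, (A ∪ B) ∪ C = {1, 2, 3, 5, 6, 7, 8, 9, 11, 13}

{1, 2, 3, 5, 6, 7, 8, 9, 11, 13}


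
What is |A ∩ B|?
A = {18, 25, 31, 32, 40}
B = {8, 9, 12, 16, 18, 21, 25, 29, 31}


Set A = {18, 25, 31, 32, 40}
Set B = {8, 9, 12, 16, 18, 21, 25, 29, 31}
A ∩ B = {18, 25, 31}
|A ∩ B| = 3

3


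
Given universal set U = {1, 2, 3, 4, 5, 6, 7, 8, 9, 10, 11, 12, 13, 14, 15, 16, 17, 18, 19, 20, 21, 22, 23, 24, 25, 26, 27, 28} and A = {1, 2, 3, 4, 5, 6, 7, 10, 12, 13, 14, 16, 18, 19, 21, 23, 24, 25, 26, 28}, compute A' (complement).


Universal set U = {1, 2, 3, 4, 5, 6, 7, 8, 9, 10, 11, 12, 13, 14, 15, 16, 17, 18, 19, 20, 21, 22, 23, 24, 25, 26, 27, 28}
Set A = {1, 2, 3, 4, 5, 6, 7, 10, 12, 13, 14, 16, 18, 19, 21, 23, 24, 25, 26, 28}
A' = U \ A = elements in U but not in A
Checking each element of U:
1 (in A, exclude), 2 (in A, exclude), 3 (in A, exclude), 4 (in A, exclude), 5 (in A, exclude), 6 (in A, exclude), 7 (in A, exclude), 8 (not in A, include), 9 (not in A, include), 10 (in A, exclude), 11 (not in A, include), 12 (in A, exclude), 13 (in A, exclude), 14 (in A, exclude), 15 (not in A, include), 16 (in A, exclude), 17 (not in A, include), 18 (in A, exclude), 19 (in A, exclude), 20 (not in A, include), 21 (in A, exclude), 22 (not in A, include), 23 (in A, exclude), 24 (in A, exclude), 25 (in A, exclude), 26 (in A, exclude), 27 (not in A, include), 28 (in A, exclude)
A' = {8, 9, 11, 15, 17, 20, 22, 27}

{8, 9, 11, 15, 17, 20, 22, 27}


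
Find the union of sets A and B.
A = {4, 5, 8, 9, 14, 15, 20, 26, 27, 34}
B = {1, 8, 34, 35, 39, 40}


Set A = {4, 5, 8, 9, 14, 15, 20, 26, 27, 34}
Set B = {1, 8, 34, 35, 39, 40}
A ∪ B includes all elements in either set.
Elements from A: {4, 5, 8, 9, 14, 15, 20, 26, 27, 34}
Elements from B not already included: {1, 35, 39, 40}
A ∪ B = {1, 4, 5, 8, 9, 14, 15, 20, 26, 27, 34, 35, 39, 40}

{1, 4, 5, 8, 9, 14, 15, 20, 26, 27, 34, 35, 39, 40}


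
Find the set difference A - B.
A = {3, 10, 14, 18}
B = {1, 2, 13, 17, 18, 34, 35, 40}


Set A = {3, 10, 14, 18}
Set B = {1, 2, 13, 17, 18, 34, 35, 40}
A \ B includes elements in A that are not in B.
Check each element of A:
3 (not in B, keep), 10 (not in B, keep), 14 (not in B, keep), 18 (in B, remove)
A \ B = {3, 10, 14}

{3, 10, 14}


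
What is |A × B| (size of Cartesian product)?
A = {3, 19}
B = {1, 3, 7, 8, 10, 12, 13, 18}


Set A = {3, 19} has 2 elements.
Set B = {1, 3, 7, 8, 10, 12, 13, 18} has 8 elements.
|A × B| = |A| × |B| = 2 × 8 = 16

16


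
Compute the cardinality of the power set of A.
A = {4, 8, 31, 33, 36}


Set A = {4, 8, 31, 33, 36}
|A| = 5
The power set P(A) contains all subsets of A.
|P(A)| = 2^|A| = 2^5 = 32

32


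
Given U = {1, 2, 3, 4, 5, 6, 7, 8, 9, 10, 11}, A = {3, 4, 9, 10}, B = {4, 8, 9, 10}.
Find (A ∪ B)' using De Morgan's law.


U = {1, 2, 3, 4, 5, 6, 7, 8, 9, 10, 11}
A = {3, 4, 9, 10}, B = {4, 8, 9, 10}
A ∪ B = {3, 4, 8, 9, 10}
(A ∪ B)' = U \ (A ∪ B) = {1, 2, 5, 6, 7, 11}
Verification via A' ∩ B': A' = {1, 2, 5, 6, 7, 8, 11}, B' = {1, 2, 3, 5, 6, 7, 11}
A' ∩ B' = {1, 2, 5, 6, 7, 11} ✓

{1, 2, 5, 6, 7, 11}


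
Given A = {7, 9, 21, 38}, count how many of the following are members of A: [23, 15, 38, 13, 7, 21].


Set A = {7, 9, 21, 38}
Candidates: [23, 15, 38, 13, 7, 21]
Check each candidate:
23 ∉ A, 15 ∉ A, 38 ∈ A, 13 ∉ A, 7 ∈ A, 21 ∈ A
Count of candidates in A: 3

3


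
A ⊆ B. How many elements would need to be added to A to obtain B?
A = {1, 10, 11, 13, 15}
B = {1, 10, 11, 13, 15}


Set A = {1, 10, 11, 13, 15}, |A| = 5
Set B = {1, 10, 11, 13, 15}, |B| = 5
Since A ⊆ B: B \ A = {}
|B| - |A| = 5 - 5 = 0

0


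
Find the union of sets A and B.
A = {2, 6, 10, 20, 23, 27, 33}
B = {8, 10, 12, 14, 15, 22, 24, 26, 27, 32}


Set A = {2, 6, 10, 20, 23, 27, 33}
Set B = {8, 10, 12, 14, 15, 22, 24, 26, 27, 32}
A ∪ B includes all elements in either set.
Elements from A: {2, 6, 10, 20, 23, 27, 33}
Elements from B not already included: {8, 12, 14, 15, 22, 24, 26, 32}
A ∪ B = {2, 6, 8, 10, 12, 14, 15, 20, 22, 23, 24, 26, 27, 32, 33}

{2, 6, 8, 10, 12, 14, 15, 20, 22, 23, 24, 26, 27, 32, 33}


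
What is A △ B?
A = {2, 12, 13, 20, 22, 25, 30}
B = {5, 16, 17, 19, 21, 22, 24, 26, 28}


Set A = {2, 12, 13, 20, 22, 25, 30}
Set B = {5, 16, 17, 19, 21, 22, 24, 26, 28}
A △ B = (A \ B) ∪ (B \ A)
Elements in A but not B: {2, 12, 13, 20, 25, 30}
Elements in B but not A: {5, 16, 17, 19, 21, 24, 26, 28}
A △ B = {2, 5, 12, 13, 16, 17, 19, 20, 21, 24, 25, 26, 28, 30}

{2, 5, 12, 13, 16, 17, 19, 20, 21, 24, 25, 26, 28, 30}


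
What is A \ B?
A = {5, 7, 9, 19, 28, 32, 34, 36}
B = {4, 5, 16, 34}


Set A = {5, 7, 9, 19, 28, 32, 34, 36}
Set B = {4, 5, 16, 34}
A \ B includes elements in A that are not in B.
Check each element of A:
5 (in B, remove), 7 (not in B, keep), 9 (not in B, keep), 19 (not in B, keep), 28 (not in B, keep), 32 (not in B, keep), 34 (in B, remove), 36 (not in B, keep)
A \ B = {7, 9, 19, 28, 32, 36}

{7, 9, 19, 28, 32, 36}


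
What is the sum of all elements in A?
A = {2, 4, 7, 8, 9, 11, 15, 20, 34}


Set A = {2, 4, 7, 8, 9, 11, 15, 20, 34}
Sum = 2 + 4 + 7 + 8 + 9 + 11 + 15 + 20 + 34 = 110

110


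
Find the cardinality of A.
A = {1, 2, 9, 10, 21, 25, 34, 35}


Set A = {1, 2, 9, 10, 21, 25, 34, 35}
Listing elements: 1, 2, 9, 10, 21, 25, 34, 35
Counting: 8 elements
|A| = 8

8


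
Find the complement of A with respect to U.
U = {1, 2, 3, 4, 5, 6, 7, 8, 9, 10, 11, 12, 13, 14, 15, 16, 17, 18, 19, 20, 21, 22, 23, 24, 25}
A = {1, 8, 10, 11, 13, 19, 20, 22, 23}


Universal set U = {1, 2, 3, 4, 5, 6, 7, 8, 9, 10, 11, 12, 13, 14, 15, 16, 17, 18, 19, 20, 21, 22, 23, 24, 25}
Set A = {1, 8, 10, 11, 13, 19, 20, 22, 23}
A' = U \ A = elements in U but not in A
Checking each element of U:
1 (in A, exclude), 2 (not in A, include), 3 (not in A, include), 4 (not in A, include), 5 (not in A, include), 6 (not in A, include), 7 (not in A, include), 8 (in A, exclude), 9 (not in A, include), 10 (in A, exclude), 11 (in A, exclude), 12 (not in A, include), 13 (in A, exclude), 14 (not in A, include), 15 (not in A, include), 16 (not in A, include), 17 (not in A, include), 18 (not in A, include), 19 (in A, exclude), 20 (in A, exclude), 21 (not in A, include), 22 (in A, exclude), 23 (in A, exclude), 24 (not in A, include), 25 (not in A, include)
A' = {2, 3, 4, 5, 6, 7, 9, 12, 14, 15, 16, 17, 18, 21, 24, 25}

{2, 3, 4, 5, 6, 7, 9, 12, 14, 15, 16, 17, 18, 21, 24, 25}


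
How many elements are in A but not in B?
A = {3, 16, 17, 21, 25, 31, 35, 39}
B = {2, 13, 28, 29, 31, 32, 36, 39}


Set A = {3, 16, 17, 21, 25, 31, 35, 39}
Set B = {2, 13, 28, 29, 31, 32, 36, 39}
A \ B = {3, 16, 17, 21, 25, 35}
|A \ B| = 6

6


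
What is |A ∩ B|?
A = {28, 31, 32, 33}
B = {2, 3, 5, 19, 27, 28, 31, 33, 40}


Set A = {28, 31, 32, 33}
Set B = {2, 3, 5, 19, 27, 28, 31, 33, 40}
A ∩ B = {28, 31, 33}
|A ∩ B| = 3

3


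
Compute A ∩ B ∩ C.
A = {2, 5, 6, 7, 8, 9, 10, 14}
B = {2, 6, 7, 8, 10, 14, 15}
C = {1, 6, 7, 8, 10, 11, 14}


Set A = {2, 5, 6, 7, 8, 9, 10, 14}
Set B = {2, 6, 7, 8, 10, 14, 15}
Set C = {1, 6, 7, 8, 10, 11, 14}
First, A ∩ B = {2, 6, 7, 8, 10, 14}
Then, (A ∩ B) ∩ C = {6, 7, 8, 10, 14}

{6, 7, 8, 10, 14}


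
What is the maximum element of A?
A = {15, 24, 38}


Set A = {15, 24, 38}
Elements in ascending order: 15, 24, 38
The largest element is 38.

38


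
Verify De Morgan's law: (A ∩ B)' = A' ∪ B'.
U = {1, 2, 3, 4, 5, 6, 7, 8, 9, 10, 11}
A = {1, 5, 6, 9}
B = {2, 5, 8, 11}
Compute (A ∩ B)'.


U = {1, 2, 3, 4, 5, 6, 7, 8, 9, 10, 11}
A = {1, 5, 6, 9}, B = {2, 5, 8, 11}
A ∩ B = {5}
(A ∩ B)' = U \ (A ∩ B) = {1, 2, 3, 4, 6, 7, 8, 9, 10, 11}
Verification via A' ∪ B': A' = {2, 3, 4, 7, 8, 10, 11}, B' = {1, 3, 4, 6, 7, 9, 10}
A' ∪ B' = {1, 2, 3, 4, 6, 7, 8, 9, 10, 11} ✓

{1, 2, 3, 4, 6, 7, 8, 9, 10, 11}


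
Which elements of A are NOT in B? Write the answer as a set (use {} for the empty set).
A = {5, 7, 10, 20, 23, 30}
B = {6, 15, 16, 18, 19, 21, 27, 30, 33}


Set A = {5, 7, 10, 20, 23, 30}
Set B = {6, 15, 16, 18, 19, 21, 27, 30, 33}
Check each element of A against B:
5 ∉ B (include), 7 ∉ B (include), 10 ∉ B (include), 20 ∉ B (include), 23 ∉ B (include), 30 ∈ B
Elements of A not in B: {5, 7, 10, 20, 23}

{5, 7, 10, 20, 23}


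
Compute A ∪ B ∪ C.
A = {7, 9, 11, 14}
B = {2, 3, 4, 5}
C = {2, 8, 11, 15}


Set A = {7, 9, 11, 14}
Set B = {2, 3, 4, 5}
Set C = {2, 8, 11, 15}
First, A ∪ B = {2, 3, 4, 5, 7, 9, 11, 14}
Then, (A ∪ B) ∪ C = {2, 3, 4, 5, 7, 8, 9, 11, 14, 15}

{2, 3, 4, 5, 7, 8, 9, 11, 14, 15}


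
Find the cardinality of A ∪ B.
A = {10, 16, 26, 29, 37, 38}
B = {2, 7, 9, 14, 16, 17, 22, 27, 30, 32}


Set A = {10, 16, 26, 29, 37, 38}, |A| = 6
Set B = {2, 7, 9, 14, 16, 17, 22, 27, 30, 32}, |B| = 10
A ∩ B = {16}, |A ∩ B| = 1
|A ∪ B| = |A| + |B| - |A ∩ B| = 6 + 10 - 1 = 15

15


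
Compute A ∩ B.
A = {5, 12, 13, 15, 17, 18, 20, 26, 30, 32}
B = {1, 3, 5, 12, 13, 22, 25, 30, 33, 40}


Set A = {5, 12, 13, 15, 17, 18, 20, 26, 30, 32}
Set B = {1, 3, 5, 12, 13, 22, 25, 30, 33, 40}
A ∩ B includes only elements in both sets.
Check each element of A against B:
5 ✓, 12 ✓, 13 ✓, 15 ✗, 17 ✗, 18 ✗, 20 ✗, 26 ✗, 30 ✓, 32 ✗
A ∩ B = {5, 12, 13, 30}

{5, 12, 13, 30}


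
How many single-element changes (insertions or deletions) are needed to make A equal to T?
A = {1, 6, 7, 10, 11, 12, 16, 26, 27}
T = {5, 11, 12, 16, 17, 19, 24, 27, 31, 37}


Set A = {1, 6, 7, 10, 11, 12, 16, 26, 27}
Set T = {5, 11, 12, 16, 17, 19, 24, 27, 31, 37}
Elements to remove from A (in A, not in T): {1, 6, 7, 10, 26} → 5 removals
Elements to add to A (in T, not in A): {5, 17, 19, 24, 31, 37} → 6 additions
Total edits = 5 + 6 = 11

11


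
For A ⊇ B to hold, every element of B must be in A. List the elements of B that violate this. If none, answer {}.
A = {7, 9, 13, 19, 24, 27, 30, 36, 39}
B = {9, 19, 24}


Set A = {7, 9, 13, 19, 24, 27, 30, 36, 39}
Set B = {9, 19, 24}
Check each element of B against A:
9 ∈ A, 19 ∈ A, 24 ∈ A
Elements of B not in A: {}

{}


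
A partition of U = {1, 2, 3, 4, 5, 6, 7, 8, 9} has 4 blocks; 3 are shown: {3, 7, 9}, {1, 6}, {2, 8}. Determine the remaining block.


U = {1, 2, 3, 4, 5, 6, 7, 8, 9}
Shown blocks: {3, 7, 9}, {1, 6}, {2, 8}
A partition's blocks are pairwise disjoint and cover U, so the missing block = U \ (union of shown blocks).
Union of shown blocks: {1, 2, 3, 6, 7, 8, 9}
Missing block = U \ (union) = {4, 5}

{4, 5}


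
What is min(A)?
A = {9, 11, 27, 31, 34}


Set A = {9, 11, 27, 31, 34}
Elements in ascending order: 9, 11, 27, 31, 34
The smallest element is 9.

9


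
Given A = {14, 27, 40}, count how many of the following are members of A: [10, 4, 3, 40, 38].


Set A = {14, 27, 40}
Candidates: [10, 4, 3, 40, 38]
Check each candidate:
10 ∉ A, 4 ∉ A, 3 ∉ A, 40 ∈ A, 38 ∉ A
Count of candidates in A: 1

1


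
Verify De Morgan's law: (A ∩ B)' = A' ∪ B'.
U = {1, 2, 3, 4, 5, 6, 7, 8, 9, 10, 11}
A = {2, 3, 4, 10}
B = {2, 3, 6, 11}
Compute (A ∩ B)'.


U = {1, 2, 3, 4, 5, 6, 7, 8, 9, 10, 11}
A = {2, 3, 4, 10}, B = {2, 3, 6, 11}
A ∩ B = {2, 3}
(A ∩ B)' = U \ (A ∩ B) = {1, 4, 5, 6, 7, 8, 9, 10, 11}
Verification via A' ∪ B': A' = {1, 5, 6, 7, 8, 9, 11}, B' = {1, 4, 5, 7, 8, 9, 10}
A' ∪ B' = {1, 4, 5, 6, 7, 8, 9, 10, 11} ✓

{1, 4, 5, 6, 7, 8, 9, 10, 11}


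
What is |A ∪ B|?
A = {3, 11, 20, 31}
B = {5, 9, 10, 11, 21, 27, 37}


Set A = {3, 11, 20, 31}, |A| = 4
Set B = {5, 9, 10, 11, 21, 27, 37}, |B| = 7
A ∩ B = {11}, |A ∩ B| = 1
|A ∪ B| = |A| + |B| - |A ∩ B| = 4 + 7 - 1 = 10

10


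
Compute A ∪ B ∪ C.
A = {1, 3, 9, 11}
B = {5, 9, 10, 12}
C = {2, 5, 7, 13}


Set A = {1, 3, 9, 11}
Set B = {5, 9, 10, 12}
Set C = {2, 5, 7, 13}
First, A ∪ B = {1, 3, 5, 9, 10, 11, 12}
Then, (A ∪ B) ∪ C = {1, 2, 3, 5, 7, 9, 10, 11, 12, 13}

{1, 2, 3, 5, 7, 9, 10, 11, 12, 13}


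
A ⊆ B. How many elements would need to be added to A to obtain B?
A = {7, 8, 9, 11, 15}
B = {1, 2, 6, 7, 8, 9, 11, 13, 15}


Set A = {7, 8, 9, 11, 15}, |A| = 5
Set B = {1, 2, 6, 7, 8, 9, 11, 13, 15}, |B| = 9
Since A ⊆ B: B \ A = {1, 2, 6, 13}
|B| - |A| = 9 - 5 = 4

4


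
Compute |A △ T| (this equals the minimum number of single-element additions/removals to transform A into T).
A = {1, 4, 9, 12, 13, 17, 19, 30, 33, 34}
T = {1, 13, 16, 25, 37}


Set A = {1, 4, 9, 12, 13, 17, 19, 30, 33, 34}
Set T = {1, 13, 16, 25, 37}
Elements to remove from A (in A, not in T): {4, 9, 12, 17, 19, 30, 33, 34} → 8 removals
Elements to add to A (in T, not in A): {16, 25, 37} → 3 additions
Total edits = 8 + 3 = 11

11


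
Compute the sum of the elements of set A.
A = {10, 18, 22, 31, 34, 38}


Set A = {10, 18, 22, 31, 34, 38}
Sum = 10 + 18 + 22 + 31 + 34 + 38 = 153

153


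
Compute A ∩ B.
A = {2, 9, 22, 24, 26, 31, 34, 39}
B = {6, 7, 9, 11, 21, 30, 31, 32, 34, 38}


Set A = {2, 9, 22, 24, 26, 31, 34, 39}
Set B = {6, 7, 9, 11, 21, 30, 31, 32, 34, 38}
A ∩ B includes only elements in both sets.
Check each element of A against B:
2 ✗, 9 ✓, 22 ✗, 24 ✗, 26 ✗, 31 ✓, 34 ✓, 39 ✗
A ∩ B = {9, 31, 34}

{9, 31, 34}


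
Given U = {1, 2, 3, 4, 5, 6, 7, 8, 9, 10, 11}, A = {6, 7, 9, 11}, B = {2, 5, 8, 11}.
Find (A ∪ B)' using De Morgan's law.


U = {1, 2, 3, 4, 5, 6, 7, 8, 9, 10, 11}
A = {6, 7, 9, 11}, B = {2, 5, 8, 11}
A ∪ B = {2, 5, 6, 7, 8, 9, 11}
(A ∪ B)' = U \ (A ∪ B) = {1, 3, 4, 10}
Verification via A' ∩ B': A' = {1, 2, 3, 4, 5, 8, 10}, B' = {1, 3, 4, 6, 7, 9, 10}
A' ∩ B' = {1, 3, 4, 10} ✓

{1, 3, 4, 10}


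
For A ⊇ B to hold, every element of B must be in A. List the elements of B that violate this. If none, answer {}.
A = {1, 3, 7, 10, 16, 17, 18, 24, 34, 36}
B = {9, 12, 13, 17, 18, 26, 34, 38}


Set A = {1, 3, 7, 10, 16, 17, 18, 24, 34, 36}
Set B = {9, 12, 13, 17, 18, 26, 34, 38}
Check each element of B against A:
9 ∉ A (include), 12 ∉ A (include), 13 ∉ A (include), 17 ∈ A, 18 ∈ A, 26 ∉ A (include), 34 ∈ A, 38 ∉ A (include)
Elements of B not in A: {9, 12, 13, 26, 38}

{9, 12, 13, 26, 38}


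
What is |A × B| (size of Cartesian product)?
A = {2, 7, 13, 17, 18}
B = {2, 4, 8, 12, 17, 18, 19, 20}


Set A = {2, 7, 13, 17, 18} has 5 elements.
Set B = {2, 4, 8, 12, 17, 18, 19, 20} has 8 elements.
|A × B| = |A| × |B| = 5 × 8 = 40

40


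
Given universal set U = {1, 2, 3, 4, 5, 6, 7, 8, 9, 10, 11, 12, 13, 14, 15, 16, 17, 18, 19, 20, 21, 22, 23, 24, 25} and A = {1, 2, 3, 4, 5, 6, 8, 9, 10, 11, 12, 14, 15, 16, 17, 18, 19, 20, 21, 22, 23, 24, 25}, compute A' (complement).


Universal set U = {1, 2, 3, 4, 5, 6, 7, 8, 9, 10, 11, 12, 13, 14, 15, 16, 17, 18, 19, 20, 21, 22, 23, 24, 25}
Set A = {1, 2, 3, 4, 5, 6, 8, 9, 10, 11, 12, 14, 15, 16, 17, 18, 19, 20, 21, 22, 23, 24, 25}
A' = U \ A = elements in U but not in A
Checking each element of U:
1 (in A, exclude), 2 (in A, exclude), 3 (in A, exclude), 4 (in A, exclude), 5 (in A, exclude), 6 (in A, exclude), 7 (not in A, include), 8 (in A, exclude), 9 (in A, exclude), 10 (in A, exclude), 11 (in A, exclude), 12 (in A, exclude), 13 (not in A, include), 14 (in A, exclude), 15 (in A, exclude), 16 (in A, exclude), 17 (in A, exclude), 18 (in A, exclude), 19 (in A, exclude), 20 (in A, exclude), 21 (in A, exclude), 22 (in A, exclude), 23 (in A, exclude), 24 (in A, exclude), 25 (in A, exclude)
A' = {7, 13}

{7, 13}


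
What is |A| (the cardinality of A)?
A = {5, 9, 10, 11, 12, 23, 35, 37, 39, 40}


Set A = {5, 9, 10, 11, 12, 23, 35, 37, 39, 40}
Listing elements: 5, 9, 10, 11, 12, 23, 35, 37, 39, 40
Counting: 10 elements
|A| = 10

10


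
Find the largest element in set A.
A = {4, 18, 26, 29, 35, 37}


Set A = {4, 18, 26, 29, 35, 37}
Elements in ascending order: 4, 18, 26, 29, 35, 37
The largest element is 37.

37


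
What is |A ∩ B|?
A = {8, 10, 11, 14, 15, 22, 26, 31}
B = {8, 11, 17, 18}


Set A = {8, 10, 11, 14, 15, 22, 26, 31}
Set B = {8, 11, 17, 18}
A ∩ B = {8, 11}
|A ∩ B| = 2

2


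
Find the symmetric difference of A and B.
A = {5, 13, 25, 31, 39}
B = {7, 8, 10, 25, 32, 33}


Set A = {5, 13, 25, 31, 39}
Set B = {7, 8, 10, 25, 32, 33}
A △ B = (A \ B) ∪ (B \ A)
Elements in A but not B: {5, 13, 31, 39}
Elements in B but not A: {7, 8, 10, 32, 33}
A △ B = {5, 7, 8, 10, 13, 31, 32, 33, 39}

{5, 7, 8, 10, 13, 31, 32, 33, 39}


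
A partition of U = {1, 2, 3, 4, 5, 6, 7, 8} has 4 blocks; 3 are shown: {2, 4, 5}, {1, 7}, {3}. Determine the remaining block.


U = {1, 2, 3, 4, 5, 6, 7, 8}
Shown blocks: {2, 4, 5}, {1, 7}, {3}
A partition's blocks are pairwise disjoint and cover U, so the missing block = U \ (union of shown blocks).
Union of shown blocks: {1, 2, 3, 4, 5, 7}
Missing block = U \ (union) = {6, 8}

{6, 8}


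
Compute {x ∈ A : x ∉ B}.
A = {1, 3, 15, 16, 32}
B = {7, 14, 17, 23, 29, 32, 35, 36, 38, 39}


Set A = {1, 3, 15, 16, 32}
Set B = {7, 14, 17, 23, 29, 32, 35, 36, 38, 39}
Check each element of A against B:
1 ∉ B (include), 3 ∉ B (include), 15 ∉ B (include), 16 ∉ B (include), 32 ∈ B
Elements of A not in B: {1, 3, 15, 16}

{1, 3, 15, 16}


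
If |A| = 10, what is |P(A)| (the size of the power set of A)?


The set has 10 elements.
The power set contains all possible subsets.
|P(A)| = 2^|A| = 2^10 = 1024

1024


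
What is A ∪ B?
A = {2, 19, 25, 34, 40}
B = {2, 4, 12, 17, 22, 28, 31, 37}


Set A = {2, 19, 25, 34, 40}
Set B = {2, 4, 12, 17, 22, 28, 31, 37}
A ∪ B includes all elements in either set.
Elements from A: {2, 19, 25, 34, 40}
Elements from B not already included: {4, 12, 17, 22, 28, 31, 37}
A ∪ B = {2, 4, 12, 17, 19, 22, 25, 28, 31, 34, 37, 40}

{2, 4, 12, 17, 19, 22, 25, 28, 31, 34, 37, 40}


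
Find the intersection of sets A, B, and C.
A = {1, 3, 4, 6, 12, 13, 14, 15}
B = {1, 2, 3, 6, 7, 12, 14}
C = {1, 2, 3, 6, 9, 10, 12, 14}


Set A = {1, 3, 4, 6, 12, 13, 14, 15}
Set B = {1, 2, 3, 6, 7, 12, 14}
Set C = {1, 2, 3, 6, 9, 10, 12, 14}
First, A ∩ B = {1, 3, 6, 12, 14}
Then, (A ∩ B) ∩ C = {1, 3, 6, 12, 14}

{1, 3, 6, 12, 14}


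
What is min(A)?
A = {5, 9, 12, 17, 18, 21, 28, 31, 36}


Set A = {5, 9, 12, 17, 18, 21, 28, 31, 36}
Elements in ascending order: 5, 9, 12, 17, 18, 21, 28, 31, 36
The smallest element is 5.

5


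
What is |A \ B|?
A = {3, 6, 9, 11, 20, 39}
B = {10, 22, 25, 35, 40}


Set A = {3, 6, 9, 11, 20, 39}
Set B = {10, 22, 25, 35, 40}
A \ B = {3, 6, 9, 11, 20, 39}
|A \ B| = 6

6


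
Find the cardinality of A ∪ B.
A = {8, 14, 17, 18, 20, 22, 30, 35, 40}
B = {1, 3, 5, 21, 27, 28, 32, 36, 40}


Set A = {8, 14, 17, 18, 20, 22, 30, 35, 40}, |A| = 9
Set B = {1, 3, 5, 21, 27, 28, 32, 36, 40}, |B| = 9
A ∩ B = {40}, |A ∩ B| = 1
|A ∪ B| = |A| + |B| - |A ∩ B| = 9 + 9 - 1 = 17

17


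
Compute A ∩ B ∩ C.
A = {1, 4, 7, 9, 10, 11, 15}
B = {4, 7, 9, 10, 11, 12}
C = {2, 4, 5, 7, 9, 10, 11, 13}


Set A = {1, 4, 7, 9, 10, 11, 15}
Set B = {4, 7, 9, 10, 11, 12}
Set C = {2, 4, 5, 7, 9, 10, 11, 13}
First, A ∩ B = {4, 7, 9, 10, 11}
Then, (A ∩ B) ∩ C = {4, 7, 9, 10, 11}

{4, 7, 9, 10, 11}


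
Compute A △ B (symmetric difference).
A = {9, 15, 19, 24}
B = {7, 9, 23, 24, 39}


Set A = {9, 15, 19, 24}
Set B = {7, 9, 23, 24, 39}
A △ B = (A \ B) ∪ (B \ A)
Elements in A but not B: {15, 19}
Elements in B but not A: {7, 23, 39}
A △ B = {7, 15, 19, 23, 39}

{7, 15, 19, 23, 39}


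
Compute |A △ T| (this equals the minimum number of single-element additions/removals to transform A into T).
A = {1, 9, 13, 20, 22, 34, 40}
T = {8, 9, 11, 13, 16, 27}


Set A = {1, 9, 13, 20, 22, 34, 40}
Set T = {8, 9, 11, 13, 16, 27}
Elements to remove from A (in A, not in T): {1, 20, 22, 34, 40} → 5 removals
Elements to add to A (in T, not in A): {8, 11, 16, 27} → 4 additions
Total edits = 5 + 4 = 9

9


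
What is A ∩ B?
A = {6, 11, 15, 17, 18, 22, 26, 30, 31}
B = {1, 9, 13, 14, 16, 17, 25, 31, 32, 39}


Set A = {6, 11, 15, 17, 18, 22, 26, 30, 31}
Set B = {1, 9, 13, 14, 16, 17, 25, 31, 32, 39}
A ∩ B includes only elements in both sets.
Check each element of A against B:
6 ✗, 11 ✗, 15 ✗, 17 ✓, 18 ✗, 22 ✗, 26 ✗, 30 ✗, 31 ✓
A ∩ B = {17, 31}

{17, 31}


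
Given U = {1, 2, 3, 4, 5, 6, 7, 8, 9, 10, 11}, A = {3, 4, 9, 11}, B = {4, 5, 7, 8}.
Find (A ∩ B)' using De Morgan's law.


U = {1, 2, 3, 4, 5, 6, 7, 8, 9, 10, 11}
A = {3, 4, 9, 11}, B = {4, 5, 7, 8}
A ∩ B = {4}
(A ∩ B)' = U \ (A ∩ B) = {1, 2, 3, 5, 6, 7, 8, 9, 10, 11}
Verification via A' ∪ B': A' = {1, 2, 5, 6, 7, 8, 10}, B' = {1, 2, 3, 6, 9, 10, 11}
A' ∪ B' = {1, 2, 3, 5, 6, 7, 8, 9, 10, 11} ✓

{1, 2, 3, 5, 6, 7, 8, 9, 10, 11}


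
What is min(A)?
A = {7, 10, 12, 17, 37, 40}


Set A = {7, 10, 12, 17, 37, 40}
Elements in ascending order: 7, 10, 12, 17, 37, 40
The smallest element is 7.

7


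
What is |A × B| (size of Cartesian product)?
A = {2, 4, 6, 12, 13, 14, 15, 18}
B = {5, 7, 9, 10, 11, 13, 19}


Set A = {2, 4, 6, 12, 13, 14, 15, 18} has 8 elements.
Set B = {5, 7, 9, 10, 11, 13, 19} has 7 elements.
|A × B| = |A| × |B| = 8 × 7 = 56

56


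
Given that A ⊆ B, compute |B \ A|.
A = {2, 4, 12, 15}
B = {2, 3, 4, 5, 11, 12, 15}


Set A = {2, 4, 12, 15}, |A| = 4
Set B = {2, 3, 4, 5, 11, 12, 15}, |B| = 7
Since A ⊆ B: B \ A = {3, 5, 11}
|B| - |A| = 7 - 4 = 3

3


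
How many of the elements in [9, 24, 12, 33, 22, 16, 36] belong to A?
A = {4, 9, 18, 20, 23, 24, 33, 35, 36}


Set A = {4, 9, 18, 20, 23, 24, 33, 35, 36}
Candidates: [9, 24, 12, 33, 22, 16, 36]
Check each candidate:
9 ∈ A, 24 ∈ A, 12 ∉ A, 33 ∈ A, 22 ∉ A, 16 ∉ A, 36 ∈ A
Count of candidates in A: 4

4


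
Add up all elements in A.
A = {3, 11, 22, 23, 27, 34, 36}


Set A = {3, 11, 22, 23, 27, 34, 36}
Sum = 3 + 11 + 22 + 23 + 27 + 34 + 36 = 156

156


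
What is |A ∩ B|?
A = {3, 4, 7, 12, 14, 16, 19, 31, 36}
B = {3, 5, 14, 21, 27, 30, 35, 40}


Set A = {3, 4, 7, 12, 14, 16, 19, 31, 36}
Set B = {3, 5, 14, 21, 27, 30, 35, 40}
A ∩ B = {3, 14}
|A ∩ B| = 2

2


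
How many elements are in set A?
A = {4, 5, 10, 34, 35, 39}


Set A = {4, 5, 10, 34, 35, 39}
Listing elements: 4, 5, 10, 34, 35, 39
Counting: 6 elements
|A| = 6

6


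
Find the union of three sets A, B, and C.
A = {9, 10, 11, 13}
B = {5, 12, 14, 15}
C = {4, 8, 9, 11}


Set A = {9, 10, 11, 13}
Set B = {5, 12, 14, 15}
Set C = {4, 8, 9, 11}
First, A ∪ B = {5, 9, 10, 11, 12, 13, 14, 15}
Then, (A ∪ B) ∪ C = {4, 5, 8, 9, 10, 11, 12, 13, 14, 15}

{4, 5, 8, 9, 10, 11, 12, 13, 14, 15}


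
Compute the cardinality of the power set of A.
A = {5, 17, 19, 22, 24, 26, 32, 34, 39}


Set A = {5, 17, 19, 22, 24, 26, 32, 34, 39}
|A| = 9
The power set P(A) contains all subsets of A.
|P(A)| = 2^|A| = 2^9 = 512

512


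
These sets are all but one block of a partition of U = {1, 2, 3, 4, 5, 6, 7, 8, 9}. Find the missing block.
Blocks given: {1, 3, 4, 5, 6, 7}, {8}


U = {1, 2, 3, 4, 5, 6, 7, 8, 9}
Shown blocks: {1, 3, 4, 5, 6, 7}, {8}
A partition's blocks are pairwise disjoint and cover U, so the missing block = U \ (union of shown blocks).
Union of shown blocks: {1, 3, 4, 5, 6, 7, 8}
Missing block = U \ (union) = {2, 9}

{2, 9}


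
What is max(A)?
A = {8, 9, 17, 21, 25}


Set A = {8, 9, 17, 21, 25}
Elements in ascending order: 8, 9, 17, 21, 25
The largest element is 25.

25


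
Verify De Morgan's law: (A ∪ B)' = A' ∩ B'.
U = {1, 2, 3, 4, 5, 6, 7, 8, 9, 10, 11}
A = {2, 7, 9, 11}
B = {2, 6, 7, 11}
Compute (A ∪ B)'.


U = {1, 2, 3, 4, 5, 6, 7, 8, 9, 10, 11}
A = {2, 7, 9, 11}, B = {2, 6, 7, 11}
A ∪ B = {2, 6, 7, 9, 11}
(A ∪ B)' = U \ (A ∪ B) = {1, 3, 4, 5, 8, 10}
Verification via A' ∩ B': A' = {1, 3, 4, 5, 6, 8, 10}, B' = {1, 3, 4, 5, 8, 9, 10}
A' ∩ B' = {1, 3, 4, 5, 8, 10} ✓

{1, 3, 4, 5, 8, 10}


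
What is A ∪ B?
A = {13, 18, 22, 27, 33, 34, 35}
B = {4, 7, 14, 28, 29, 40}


Set A = {13, 18, 22, 27, 33, 34, 35}
Set B = {4, 7, 14, 28, 29, 40}
A ∪ B includes all elements in either set.
Elements from A: {13, 18, 22, 27, 33, 34, 35}
Elements from B not already included: {4, 7, 14, 28, 29, 40}
A ∪ B = {4, 7, 13, 14, 18, 22, 27, 28, 29, 33, 34, 35, 40}

{4, 7, 13, 14, 18, 22, 27, 28, 29, 33, 34, 35, 40}


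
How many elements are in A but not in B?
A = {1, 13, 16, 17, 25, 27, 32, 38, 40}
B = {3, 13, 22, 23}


Set A = {1, 13, 16, 17, 25, 27, 32, 38, 40}
Set B = {3, 13, 22, 23}
A \ B = {1, 16, 17, 25, 27, 32, 38, 40}
|A \ B| = 8

8


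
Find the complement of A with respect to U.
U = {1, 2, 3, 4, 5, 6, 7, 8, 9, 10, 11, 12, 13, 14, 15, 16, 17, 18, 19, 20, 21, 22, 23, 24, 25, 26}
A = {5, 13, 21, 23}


Universal set U = {1, 2, 3, 4, 5, 6, 7, 8, 9, 10, 11, 12, 13, 14, 15, 16, 17, 18, 19, 20, 21, 22, 23, 24, 25, 26}
Set A = {5, 13, 21, 23}
A' = U \ A = elements in U but not in A
Checking each element of U:
1 (not in A, include), 2 (not in A, include), 3 (not in A, include), 4 (not in A, include), 5 (in A, exclude), 6 (not in A, include), 7 (not in A, include), 8 (not in A, include), 9 (not in A, include), 10 (not in A, include), 11 (not in A, include), 12 (not in A, include), 13 (in A, exclude), 14 (not in A, include), 15 (not in A, include), 16 (not in A, include), 17 (not in A, include), 18 (not in A, include), 19 (not in A, include), 20 (not in A, include), 21 (in A, exclude), 22 (not in A, include), 23 (in A, exclude), 24 (not in A, include), 25 (not in A, include), 26 (not in A, include)
A' = {1, 2, 3, 4, 6, 7, 8, 9, 10, 11, 12, 14, 15, 16, 17, 18, 19, 20, 22, 24, 25, 26}

{1, 2, 3, 4, 6, 7, 8, 9, 10, 11, 12, 14, 15, 16, 17, 18, 19, 20, 22, 24, 25, 26}


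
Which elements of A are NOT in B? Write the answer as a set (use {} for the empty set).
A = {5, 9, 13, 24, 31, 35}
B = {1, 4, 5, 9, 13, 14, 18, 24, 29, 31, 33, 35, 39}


Set A = {5, 9, 13, 24, 31, 35}
Set B = {1, 4, 5, 9, 13, 14, 18, 24, 29, 31, 33, 35, 39}
Check each element of A against B:
5 ∈ B, 9 ∈ B, 13 ∈ B, 24 ∈ B, 31 ∈ B, 35 ∈ B
Elements of A not in B: {}

{}


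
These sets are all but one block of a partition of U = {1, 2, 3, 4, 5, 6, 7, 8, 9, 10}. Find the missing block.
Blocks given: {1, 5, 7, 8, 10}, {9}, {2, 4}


U = {1, 2, 3, 4, 5, 6, 7, 8, 9, 10}
Shown blocks: {1, 5, 7, 8, 10}, {9}, {2, 4}
A partition's blocks are pairwise disjoint and cover U, so the missing block = U \ (union of shown blocks).
Union of shown blocks: {1, 2, 4, 5, 7, 8, 9, 10}
Missing block = U \ (union) = {3, 6}

{3, 6}


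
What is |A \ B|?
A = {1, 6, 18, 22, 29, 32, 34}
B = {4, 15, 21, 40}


Set A = {1, 6, 18, 22, 29, 32, 34}
Set B = {4, 15, 21, 40}
A \ B = {1, 6, 18, 22, 29, 32, 34}
|A \ B| = 7

7


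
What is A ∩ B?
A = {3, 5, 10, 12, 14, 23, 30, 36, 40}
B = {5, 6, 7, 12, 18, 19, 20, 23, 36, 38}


Set A = {3, 5, 10, 12, 14, 23, 30, 36, 40}
Set B = {5, 6, 7, 12, 18, 19, 20, 23, 36, 38}
A ∩ B includes only elements in both sets.
Check each element of A against B:
3 ✗, 5 ✓, 10 ✗, 12 ✓, 14 ✗, 23 ✓, 30 ✗, 36 ✓, 40 ✗
A ∩ B = {5, 12, 23, 36}

{5, 12, 23, 36}


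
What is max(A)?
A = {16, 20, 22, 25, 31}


Set A = {16, 20, 22, 25, 31}
Elements in ascending order: 16, 20, 22, 25, 31
The largest element is 31.

31


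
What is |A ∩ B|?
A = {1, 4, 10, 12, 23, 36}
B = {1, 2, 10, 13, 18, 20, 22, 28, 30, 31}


Set A = {1, 4, 10, 12, 23, 36}
Set B = {1, 2, 10, 13, 18, 20, 22, 28, 30, 31}
A ∩ B = {1, 10}
|A ∩ B| = 2

2


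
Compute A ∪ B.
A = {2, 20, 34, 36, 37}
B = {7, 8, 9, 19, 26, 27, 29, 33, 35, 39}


Set A = {2, 20, 34, 36, 37}
Set B = {7, 8, 9, 19, 26, 27, 29, 33, 35, 39}
A ∪ B includes all elements in either set.
Elements from A: {2, 20, 34, 36, 37}
Elements from B not already included: {7, 8, 9, 19, 26, 27, 29, 33, 35, 39}
A ∪ B = {2, 7, 8, 9, 19, 20, 26, 27, 29, 33, 34, 35, 36, 37, 39}

{2, 7, 8, 9, 19, 20, 26, 27, 29, 33, 34, 35, 36, 37, 39}


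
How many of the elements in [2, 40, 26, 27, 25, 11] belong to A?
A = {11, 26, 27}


Set A = {11, 26, 27}
Candidates: [2, 40, 26, 27, 25, 11]
Check each candidate:
2 ∉ A, 40 ∉ A, 26 ∈ A, 27 ∈ A, 25 ∉ A, 11 ∈ A
Count of candidates in A: 3

3


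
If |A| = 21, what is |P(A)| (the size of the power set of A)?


The set has 21 elements.
The power set contains all possible subsets.
|P(A)| = 2^|A| = 2^21 = 2097152

2097152


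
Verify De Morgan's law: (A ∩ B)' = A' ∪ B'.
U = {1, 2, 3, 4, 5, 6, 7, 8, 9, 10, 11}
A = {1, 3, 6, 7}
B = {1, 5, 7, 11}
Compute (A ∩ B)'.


U = {1, 2, 3, 4, 5, 6, 7, 8, 9, 10, 11}
A = {1, 3, 6, 7}, B = {1, 5, 7, 11}
A ∩ B = {1, 7}
(A ∩ B)' = U \ (A ∩ B) = {2, 3, 4, 5, 6, 8, 9, 10, 11}
Verification via A' ∪ B': A' = {2, 4, 5, 8, 9, 10, 11}, B' = {2, 3, 4, 6, 8, 9, 10}
A' ∪ B' = {2, 3, 4, 5, 6, 8, 9, 10, 11} ✓

{2, 3, 4, 5, 6, 8, 9, 10, 11}


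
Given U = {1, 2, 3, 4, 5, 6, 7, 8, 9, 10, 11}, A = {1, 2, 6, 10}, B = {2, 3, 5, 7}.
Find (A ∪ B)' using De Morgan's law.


U = {1, 2, 3, 4, 5, 6, 7, 8, 9, 10, 11}
A = {1, 2, 6, 10}, B = {2, 3, 5, 7}
A ∪ B = {1, 2, 3, 5, 6, 7, 10}
(A ∪ B)' = U \ (A ∪ B) = {4, 8, 9, 11}
Verification via A' ∩ B': A' = {3, 4, 5, 7, 8, 9, 11}, B' = {1, 4, 6, 8, 9, 10, 11}
A' ∩ B' = {4, 8, 9, 11} ✓

{4, 8, 9, 11}


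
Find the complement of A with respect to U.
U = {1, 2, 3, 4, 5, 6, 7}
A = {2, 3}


Universal set U = {1, 2, 3, 4, 5, 6, 7}
Set A = {2, 3}
A' = U \ A = elements in U but not in A
Checking each element of U:
1 (not in A, include), 2 (in A, exclude), 3 (in A, exclude), 4 (not in A, include), 5 (not in A, include), 6 (not in A, include), 7 (not in A, include)
A' = {1, 4, 5, 6, 7}

{1, 4, 5, 6, 7}


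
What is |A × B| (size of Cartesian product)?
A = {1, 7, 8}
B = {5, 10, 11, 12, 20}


Set A = {1, 7, 8} has 3 elements.
Set B = {5, 10, 11, 12, 20} has 5 elements.
|A × B| = |A| × |B| = 3 × 5 = 15

15


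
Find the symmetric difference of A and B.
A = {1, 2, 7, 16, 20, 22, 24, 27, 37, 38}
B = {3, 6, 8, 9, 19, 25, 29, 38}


Set A = {1, 2, 7, 16, 20, 22, 24, 27, 37, 38}
Set B = {3, 6, 8, 9, 19, 25, 29, 38}
A △ B = (A \ B) ∪ (B \ A)
Elements in A but not B: {1, 2, 7, 16, 20, 22, 24, 27, 37}
Elements in B but not A: {3, 6, 8, 9, 19, 25, 29}
A △ B = {1, 2, 3, 6, 7, 8, 9, 16, 19, 20, 22, 24, 25, 27, 29, 37}

{1, 2, 3, 6, 7, 8, 9, 16, 19, 20, 22, 24, 25, 27, 29, 37}


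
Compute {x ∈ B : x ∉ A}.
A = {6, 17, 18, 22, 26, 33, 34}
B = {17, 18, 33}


Set A = {6, 17, 18, 22, 26, 33, 34}
Set B = {17, 18, 33}
Check each element of B against A:
17 ∈ A, 18 ∈ A, 33 ∈ A
Elements of B not in A: {}

{}


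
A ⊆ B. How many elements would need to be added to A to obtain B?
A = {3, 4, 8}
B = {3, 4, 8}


Set A = {3, 4, 8}, |A| = 3
Set B = {3, 4, 8}, |B| = 3
Since A ⊆ B: B \ A = {}
|B| - |A| = 3 - 3 = 0

0


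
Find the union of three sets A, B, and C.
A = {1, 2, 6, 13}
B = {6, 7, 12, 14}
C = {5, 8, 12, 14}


Set A = {1, 2, 6, 13}
Set B = {6, 7, 12, 14}
Set C = {5, 8, 12, 14}
First, A ∪ B = {1, 2, 6, 7, 12, 13, 14}
Then, (A ∪ B) ∪ C = {1, 2, 5, 6, 7, 8, 12, 13, 14}

{1, 2, 5, 6, 7, 8, 12, 13, 14}


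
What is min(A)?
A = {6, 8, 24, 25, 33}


Set A = {6, 8, 24, 25, 33}
Elements in ascending order: 6, 8, 24, 25, 33
The smallest element is 6.

6


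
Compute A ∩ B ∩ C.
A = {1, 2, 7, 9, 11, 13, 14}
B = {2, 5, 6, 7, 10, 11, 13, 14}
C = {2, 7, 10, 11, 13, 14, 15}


Set A = {1, 2, 7, 9, 11, 13, 14}
Set B = {2, 5, 6, 7, 10, 11, 13, 14}
Set C = {2, 7, 10, 11, 13, 14, 15}
First, A ∩ B = {2, 7, 11, 13, 14}
Then, (A ∩ B) ∩ C = {2, 7, 11, 13, 14}

{2, 7, 11, 13, 14}


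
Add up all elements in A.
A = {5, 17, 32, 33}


Set A = {5, 17, 32, 33}
Sum = 5 + 17 + 32 + 33 = 87

87


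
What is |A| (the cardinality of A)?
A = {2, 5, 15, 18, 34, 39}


Set A = {2, 5, 15, 18, 34, 39}
Listing elements: 2, 5, 15, 18, 34, 39
Counting: 6 elements
|A| = 6

6


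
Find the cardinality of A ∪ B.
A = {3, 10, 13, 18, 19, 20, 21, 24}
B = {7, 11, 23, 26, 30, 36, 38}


Set A = {3, 10, 13, 18, 19, 20, 21, 24}, |A| = 8
Set B = {7, 11, 23, 26, 30, 36, 38}, |B| = 7
A ∩ B = {}, |A ∩ B| = 0
|A ∪ B| = |A| + |B| - |A ∩ B| = 8 + 7 - 0 = 15

15


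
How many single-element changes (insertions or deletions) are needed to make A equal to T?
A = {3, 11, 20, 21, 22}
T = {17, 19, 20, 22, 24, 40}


Set A = {3, 11, 20, 21, 22}
Set T = {17, 19, 20, 22, 24, 40}
Elements to remove from A (in A, not in T): {3, 11, 21} → 3 removals
Elements to add to A (in T, not in A): {17, 19, 24, 40} → 4 additions
Total edits = 3 + 4 = 7

7
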